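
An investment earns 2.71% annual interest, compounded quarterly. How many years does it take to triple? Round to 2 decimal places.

40.68 years

(1 + 0.006775)^(4t) = 3.
4t = ln 3 / ln(1 + 0.006775) ≈ 1.0986/0.00675215 ≈ 162.7055.
t ≈ 40.6764.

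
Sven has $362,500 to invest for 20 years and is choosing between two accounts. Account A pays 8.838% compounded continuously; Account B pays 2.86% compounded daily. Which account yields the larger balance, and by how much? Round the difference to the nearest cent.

Account A, by $1,480,817.14

A: e^(0.08838·20) = e^1.7676 ≈ 5.856780207855, so 362,500 × 5.856780207855 ≈ 2,123,082.8253.
B: (1 + 0.0286/365)^7300 ≈ 1.77176742099, so 362,500 × 1.77176742099 ≈ 642,265.6901.
Difference ≈ 1,480,817.1352 in favor of A.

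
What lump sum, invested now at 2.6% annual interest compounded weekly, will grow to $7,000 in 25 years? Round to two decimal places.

$3,654.91

Growth factor = (1 + 0.0005)^1300 ≈ 1.915229683.
P = 7,000/1.915229683 ≈ 3,654.9141.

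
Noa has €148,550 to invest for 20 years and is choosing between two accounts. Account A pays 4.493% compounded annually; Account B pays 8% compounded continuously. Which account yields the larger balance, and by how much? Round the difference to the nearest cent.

Account B, by €377,992.51

A: (1 + 0.04493)^20 ≈ 2.40848507567, so 148,550 × 2.40848507567 ≈ 357,780.4580.
B: e^(0.08·20) = e^1.6 ≈ 4.9530324244, so 148,550 × 4.9530324244 ≈ 735,772.9666.
Difference ≈ 377,992.5087 in favor of B.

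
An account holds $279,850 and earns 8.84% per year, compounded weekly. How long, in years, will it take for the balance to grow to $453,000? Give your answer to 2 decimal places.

5.45 years

We need (1 + 0.0017)^(52t) = 1.6187, so 52t = ln 1.6187 / ln 1.0017 ≈ 283.5574.
t ≈ 283.5574/52 = 5.4530 years.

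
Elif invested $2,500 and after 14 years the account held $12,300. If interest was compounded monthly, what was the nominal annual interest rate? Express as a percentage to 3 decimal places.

11.435%

(1 + r/12)^168 = 12,300/2,500 = 4.92.
1 + r/12 = 4.92^(1/168) ≈ 1.009529, so r/12 ≈ 0.00952909.
r ≈ 12·0.00952909 = 11.43491%.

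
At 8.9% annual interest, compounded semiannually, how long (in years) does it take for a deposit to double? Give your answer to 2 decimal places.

(1 + 0.0445)^(2t) = 2.
2t = ln 2 / ln(1 + 0.0445) ≈ 0.69315/0.0435383 ≈ 15.9204.
t ≈ 7.9602.

7.96 years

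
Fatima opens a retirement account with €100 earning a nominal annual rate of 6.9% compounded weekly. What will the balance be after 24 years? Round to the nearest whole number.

Growth factor = (1 + 0.069/52)^1248 ≈ 5.23256856.
A ≈ 100 × 5.23256856 ≈ 523.2569.

€523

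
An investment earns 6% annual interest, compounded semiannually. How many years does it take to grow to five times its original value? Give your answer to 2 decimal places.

27.22 years

(1 + 0.03)^(2t) = 5.
2t = ln 5 / ln(1 + 0.03) ≈ 1.6094/0.0295588 ≈ 54.4487.
t ≈ 27.2243.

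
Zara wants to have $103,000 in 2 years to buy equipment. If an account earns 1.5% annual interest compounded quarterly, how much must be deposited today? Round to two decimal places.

Growth factor = (1 + 0.00375)^8 ≈ 1.03039671701.
P = 103,000/1.03039671701 ≈ 99,961.4986.

$99,961.50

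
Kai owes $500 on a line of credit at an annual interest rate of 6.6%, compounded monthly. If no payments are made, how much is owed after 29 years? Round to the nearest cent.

Growth factor = (1 + 0.0055)^348 ≈ 6.744691292.
A ≈ 500 × 6.744691292 ≈ 3,372.3456.

$3,372.35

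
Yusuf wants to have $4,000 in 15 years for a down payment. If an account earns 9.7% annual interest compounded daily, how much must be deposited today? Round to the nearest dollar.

Growth factor = (1 + 0.097/365)^5475 ≈ 4.283655349.
P = 4,000/4.283655349 ≈ 933.7819.

$934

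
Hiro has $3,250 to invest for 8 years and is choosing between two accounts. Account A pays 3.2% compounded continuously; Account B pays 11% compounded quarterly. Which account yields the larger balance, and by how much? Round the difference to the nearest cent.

A: e^(0.032·8) = e^0.256 ≈ 1.291752728, so 3,250 × 1.291752728 ≈ 4,198.1964.
B: (1 + 0.0275)^32 ≈ 2.382421379, so 3,250 × 2.382421379 ≈ 7,742.8695.
Difference ≈ 3,544.6731 in favor of B.

Account B, by $3,544.67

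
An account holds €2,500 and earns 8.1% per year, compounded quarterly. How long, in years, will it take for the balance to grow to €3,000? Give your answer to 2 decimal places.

2.27 years

(1 + 0.02025)^(4t) = 3,000/2,500 = 1.2.
4t·ln(1 + 0.02025) = ln(1.2); 4t = 0.18232/0.0200477 ≈ 9.0944.
t ≈ 2.2736 years.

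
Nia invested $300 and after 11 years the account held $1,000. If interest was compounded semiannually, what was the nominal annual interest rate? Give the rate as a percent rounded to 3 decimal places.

11.250%

The 22-period growth factor is 1,000/300 = 3.33333.
r/2 = 3.33333^(1/22) − 1 ≈ 0.0562512, so r ≈ 2·0.0562512 = 11.25024%.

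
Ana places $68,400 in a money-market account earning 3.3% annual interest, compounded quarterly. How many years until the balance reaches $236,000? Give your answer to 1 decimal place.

37.7 years

(1 + 0.00825)^(4t) = 236,000/68,400 = 3.4503.
4t·ln(1 + 0.00825) = ln(3.4503); 4t = 1.2385/0.00821615 ≈ 150.7346.
t ≈ 37.6837 years.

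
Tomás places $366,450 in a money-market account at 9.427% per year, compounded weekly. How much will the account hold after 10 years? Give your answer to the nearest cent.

Growth factor = (1 + 0.09427/52)^520 ≈ 2.56471286318.
A ≈ 366,450 × 2.56471286318 ≈ 939,839.0287.

$939,839.03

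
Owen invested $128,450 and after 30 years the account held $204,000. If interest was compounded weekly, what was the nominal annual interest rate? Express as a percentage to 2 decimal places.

(1 + r/52)^1560 = 204,000/128,450 = 1.58817.
1 + r/52 = 1.58817^(1/1560) ≈ 1.000297, so r/52 ≈ 0.00029657.
r ≈ 52·0.00029657 = 1.54216%.

1.54%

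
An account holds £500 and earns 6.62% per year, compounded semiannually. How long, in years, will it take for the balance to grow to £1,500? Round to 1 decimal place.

16.9 years

We need (1 + 0.0331)^(2t) = 3, so 2t = ln 3 / ln 1.0331 ≈ 33.7370.
t ≈ 33.7370/2 = 16.8685 years.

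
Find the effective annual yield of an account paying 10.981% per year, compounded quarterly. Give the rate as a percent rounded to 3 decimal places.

11.442%

One year is 4 periods at 0.0274525 each: (1 + 0.0274525)^4 ≈ 1.114415.
EAR = 1.114415 − 1 ≈ 11.44152%.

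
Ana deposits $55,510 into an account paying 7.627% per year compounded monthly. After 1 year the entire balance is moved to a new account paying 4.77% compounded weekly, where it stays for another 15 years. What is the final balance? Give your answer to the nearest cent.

Phase 1: 55,510·(1 + 0.07627/12)^12 ≈ 59,894.9280.
Phase 2: 59,894.9280·(1 + 0.0477/52)^780 ≈ 122,457.4792.

$122,457.48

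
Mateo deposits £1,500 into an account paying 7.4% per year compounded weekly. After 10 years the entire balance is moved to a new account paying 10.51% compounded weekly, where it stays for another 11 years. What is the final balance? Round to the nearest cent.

£9,972.91

Phase 1: 1,500·(1 + 0.074/52)^520 ≈ 3,142.2499.
Phase 2: 3,142.2499·(1 + 0.1051/52)^572 ≈ 9,972.9090.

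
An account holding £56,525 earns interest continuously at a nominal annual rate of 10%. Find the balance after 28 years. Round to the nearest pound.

A = P·e^(rt) = 56,525·e^(0.1·28) = 56,525·e^2.8.
e^2.8 ≈ 16.4446467711, so A ≈ 929,533.6587.

£929,534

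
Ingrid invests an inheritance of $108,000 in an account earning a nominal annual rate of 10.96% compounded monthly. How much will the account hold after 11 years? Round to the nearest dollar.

$358,618

Growth factor = (1 + 0.1096/12)^132 ≈ 3.32054100021.
A ≈ 108,000 × 3.32054100021 ≈ 358,618.4280.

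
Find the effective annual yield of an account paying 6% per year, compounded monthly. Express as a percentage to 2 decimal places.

6.17%

One year is 12 periods at 0.005 each: (1 + 0.005)^12 ≈ 1.061678.
EAR = 1.061678 − 1 ≈ 6.16778%.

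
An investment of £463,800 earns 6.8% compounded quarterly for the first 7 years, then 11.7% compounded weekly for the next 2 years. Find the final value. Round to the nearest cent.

Phase 1: 463,800·(1 + 0.017)^28 ≈ 743,562.4096.
Phase 2: 743,562.4096·(1 + 0.00225)^104 ≈ 939,351.5971.

£939,351.60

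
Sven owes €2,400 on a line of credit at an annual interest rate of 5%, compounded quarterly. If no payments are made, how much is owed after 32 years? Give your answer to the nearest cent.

€11,769.97

Periodic rate = 5%/4 = 0.0125; periods = 4·32 = 128.
A = 2,400·(1 + 0.0125)^128 ≈ 2,400·4.9041537976 ≈ 11,769.9691.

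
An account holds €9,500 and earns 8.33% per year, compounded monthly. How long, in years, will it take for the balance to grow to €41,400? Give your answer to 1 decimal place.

17.7 years

We need (1 + 0.00694167)^(12t) = 4.3579, so 12t = ln 4.3579 / ln 1.006942 ≈ 212.7864.
t ≈ 212.7864/12 = 17.7322 years.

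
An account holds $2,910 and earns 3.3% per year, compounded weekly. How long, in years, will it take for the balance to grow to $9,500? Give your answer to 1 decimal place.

We need (1 + 0.000634615)^(52t) = 3.2646, so 52t = ln 3.2646 / ln 1.000635 ≈ 1864.9313.
t ≈ 1864.9313/52 = 35.8641 years.

35.9 years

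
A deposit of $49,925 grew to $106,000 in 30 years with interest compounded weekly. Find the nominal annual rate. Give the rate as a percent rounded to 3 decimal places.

(1 + r/52)^1560 = 106,000/49,925 = 2.12318.
1 + r/52 = 2.12318^(1/1560) ≈ 1.000483, so r/52 ≈ 0.000482756.
r ≈ 52·0.000482756 = 2.51033%.

2.510%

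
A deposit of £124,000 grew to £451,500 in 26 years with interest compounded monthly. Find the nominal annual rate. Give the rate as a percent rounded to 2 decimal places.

(1 + r/12)^312 = 451,500/124,000 = 3.64113.
1 + r/12 = 3.64113^(1/312) ≈ 1.004151, so r/12 ≈ 0.00415056.
r ≈ 12·0.00415056 = 4.98067%.

4.98%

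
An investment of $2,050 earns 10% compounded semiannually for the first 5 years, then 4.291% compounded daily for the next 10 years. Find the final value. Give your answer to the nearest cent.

$5,128.52

Phase 1: 2,050·(1 + 0.05)^10 ≈ 3,339.2340.
Phase 2: 3,339.2340·(1 + 0.04291/365)^3650 ≈ 5,128.5154.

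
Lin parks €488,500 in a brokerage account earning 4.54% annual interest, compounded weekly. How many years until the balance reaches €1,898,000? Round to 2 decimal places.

29.91 years

(1 + 0.000873077)^(52t) = 1,898,000/488,500 = 3.8854.
52t·ln(1 + 0.000873077) = ln(3.8854); 52t = 1.3572/0.000872696 ≈ 1555.1996.
t ≈ 29.9077 years.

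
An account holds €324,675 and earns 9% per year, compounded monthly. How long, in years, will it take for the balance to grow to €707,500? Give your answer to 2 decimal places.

We need (1 + 0.0075)^(12t) = 2.1791, so 12t = ln 2.1791 / ln 1.0075 ≈ 104.2440.
t ≈ 104.2440/12 = 8.6870 years.

8.69 years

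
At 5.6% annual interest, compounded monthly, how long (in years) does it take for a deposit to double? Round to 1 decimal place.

12.4 years

(1 + 0.00466667)^(12t) = 2.
12t = ln 2 / ln(1 + 0.00466667) ≈ 0.69315/0.00465581 ≈ 148.8778.
t ≈ 12.4065.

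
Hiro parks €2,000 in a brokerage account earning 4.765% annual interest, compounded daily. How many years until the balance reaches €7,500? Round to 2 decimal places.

We need (1 + 0.000130548)^(365t) = 3.75, so 365t = ln 3.75 / ln 1.000131 ≈ 10125.3383.
t ≈ 10125.3383/365 = 27.7407 years.

27.74 years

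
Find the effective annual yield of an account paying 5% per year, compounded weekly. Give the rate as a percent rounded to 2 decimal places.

EAR = (1 + 5%/52)^52 − 1 = (1 + 0.000961538)^52 − 1.
(1 + 0.000961538)^52 ≈ 1.051246, so EAR ≈ 5.12458%.

5.12%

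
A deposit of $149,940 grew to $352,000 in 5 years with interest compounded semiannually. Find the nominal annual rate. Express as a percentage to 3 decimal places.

The 10-period growth factor is 352,000/149,940 = 2.34761.
r/2 = 2.34761^(1/10) − 1 ≈ 0.0890869, so r ≈ 2·0.0890869 = 17.81737%.

17.817%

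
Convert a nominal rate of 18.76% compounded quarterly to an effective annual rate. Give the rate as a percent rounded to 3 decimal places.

One year is 4 periods at 0.0469 each: (1 + 0.0469)^4 ≈ 1.201215.
EAR = 1.201215 − 1 ≈ 20.12151%.

20.122%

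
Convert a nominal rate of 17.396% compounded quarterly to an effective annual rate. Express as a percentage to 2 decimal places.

18.56%

One year is 4 periods at 0.04349 each: (1 + 0.04349)^4 ≈ 1.185641.
EAR = 1.185641 − 1 ≈ 18.56409%.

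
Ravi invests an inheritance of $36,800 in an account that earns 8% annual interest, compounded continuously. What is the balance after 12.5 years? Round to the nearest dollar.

A = P·e^(rt) = 36,800·e^(0.08·12.5) = 36,800·e^1.
e^1 ≈ 2.71828182846, so A ≈ 100,032.7713.

$100,033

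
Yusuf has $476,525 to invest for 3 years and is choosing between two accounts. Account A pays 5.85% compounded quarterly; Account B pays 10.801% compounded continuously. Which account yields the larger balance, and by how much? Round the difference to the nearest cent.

A: (1 + 0.014625)^12 ≈ 1.19032815926, so 476,525 × 1.19032815926 ≈ 567,221.1261.
B: e^(0.10801·3) = e^0.32403 ≈ 1.38268878716, so 476,525 × 1.38268878716 ≈ 658,885.7743.
Difference ≈ 91,664.6482 in favor of B.

Account B, by $91,664.65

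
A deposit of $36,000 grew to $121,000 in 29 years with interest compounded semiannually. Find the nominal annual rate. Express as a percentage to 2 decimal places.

4.22%

The 58-period growth factor is 121,000/36,000 = 3.36111.
r/2 = 3.36111^(1/58) − 1 ≈ 0.0211212, so r ≈ 2·0.0211212 = 4.22424%.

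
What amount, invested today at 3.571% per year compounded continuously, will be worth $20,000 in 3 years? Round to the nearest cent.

$17,968.18

P = A·e^(−rt) = 20,000·e^(−0.10713).
e^(−0.10713) ≈ 0.89840887225, so P ≈ 17,968.1774.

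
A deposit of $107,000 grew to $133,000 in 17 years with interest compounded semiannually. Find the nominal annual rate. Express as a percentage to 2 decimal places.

(1 + r/2)^34 = 133,000/107,000 = 1.24299.
1 + r/2 = 1.24299^(1/34) ≈ 1.006418, so r/2 ≈ 0.00641816.
r ≈ 2·0.00641816 = 1.28363%.

1.28%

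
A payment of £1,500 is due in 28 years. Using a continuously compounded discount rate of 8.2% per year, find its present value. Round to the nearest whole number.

P = A·e^(−rt) = 1,500·e^(−2.296).
e^(−2.296) ≈ 0.1006606822, so P ≈ 150.9910.

£151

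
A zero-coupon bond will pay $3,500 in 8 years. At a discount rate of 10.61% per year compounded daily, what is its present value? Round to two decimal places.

$1,497.93

Periodic rate = 10.61%/365 = 0.000290685; 2920 periods.
P = 3,500/(1 + 0.1061/365)^2920 ≈ 3,500/2.336552745 ≈ 1,497.9332.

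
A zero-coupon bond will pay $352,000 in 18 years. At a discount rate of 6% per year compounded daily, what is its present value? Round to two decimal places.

Periodic rate = 6%/365 = 0.000164384; 6570 periods.
P = 352,000/(1 + 0.06/365)^6570 ≈ 352,000/2.94441820057 ≈ 119,548.2353.

$119,548.24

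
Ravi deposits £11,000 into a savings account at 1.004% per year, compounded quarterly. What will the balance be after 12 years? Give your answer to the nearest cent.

Periodic rate = 1.004%/4 = 0.00251; periods = 4·12 = 48.
A = 11,000·(1 + 0.00251)^48 ≈ 11,000·1.1278679156 ≈ 12,406.5471.

£12,406.55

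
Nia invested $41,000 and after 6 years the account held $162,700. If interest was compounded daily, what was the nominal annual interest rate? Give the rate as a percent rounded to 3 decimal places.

22.979%

(1 + r/365)^2190 = 162,700/41,000 = 3.96829.
1 + r/365 = 3.96829^(1/2190) ≈ 1.00063, so r/365 ≈ 0.000629575.
r ≈ 365·0.000629575 = 22.97950%.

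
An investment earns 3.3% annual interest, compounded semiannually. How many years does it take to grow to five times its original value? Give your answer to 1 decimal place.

(1 + 0.0165)^(2t) = 5.
2t = ln 5 / ln(1 + 0.0165) ≈ 1.6094/0.0163654 ≈ 98.3442.
t ≈ 49.1721.

49.2 years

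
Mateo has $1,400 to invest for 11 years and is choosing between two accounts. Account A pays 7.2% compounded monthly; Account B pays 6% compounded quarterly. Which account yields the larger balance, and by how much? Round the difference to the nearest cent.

Account A, by $388.16

A: (1 + 0.006)^132 ≈ 2.202588944, so 1,400 × 2.202588944 ≈ 3,083.6245.
B: (1 + 0.015)^44 ≈ 1.925333019, so 1,400 × 1.925333019 ≈ 2,695.4662.
Difference ≈ 388.1583 in favor of A.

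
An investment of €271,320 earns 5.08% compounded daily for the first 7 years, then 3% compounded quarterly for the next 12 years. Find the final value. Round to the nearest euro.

Phase 1: 271,320·(1 + 0.0508/365)^2555 ≈ 387,173.9954.
Phase 2: 387,173.9954·(1 + 0.0075)^48 ≈ 554,202.9219.

€554,203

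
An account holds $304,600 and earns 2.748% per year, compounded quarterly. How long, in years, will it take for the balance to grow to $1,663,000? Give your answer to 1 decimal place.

We need (1 + 0.00687)^(4t) = 5.4596, so 4t = ln 5.4596 / ln 1.00687 ≈ 247.9189.
t ≈ 247.9189/4 = 61.9797 years.

62.0 years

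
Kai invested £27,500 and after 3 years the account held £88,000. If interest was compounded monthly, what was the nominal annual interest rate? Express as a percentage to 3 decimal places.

39.405%

The 36-period growth factor is 88,000/27,500 = 3.2.
r/12 = 3.2^(1/36) − 1 ≈ 0.0328374, so r ≈ 12·0.0328374 = 39.40485%.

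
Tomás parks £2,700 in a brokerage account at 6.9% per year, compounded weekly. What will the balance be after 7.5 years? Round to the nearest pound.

Periodic rate = 6.9%/52 = 0.00132692; periods = 52·7.5 = 390.
A = 2,700·(1 + 0.069/52)^390 ≈ 2,700·1.677252373 ≈ 4,528.5814.

£4,529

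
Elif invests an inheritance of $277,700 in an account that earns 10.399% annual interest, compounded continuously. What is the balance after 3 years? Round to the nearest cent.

$379,369.78

A = P·e^(rt) = 277,700·e^(0.10399·3) = 277,700·e^0.31197.
e^0.31197 ≈ 1.366113709, so A ≈ 379,369.7770.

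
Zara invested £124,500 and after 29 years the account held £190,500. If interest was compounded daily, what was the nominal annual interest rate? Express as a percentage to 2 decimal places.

1.47%

(1 + r/365)^10585 = 190,500/124,500 = 1.53012.
1 + r/365 = 1.53012^(1/10585) ≈ 1.00004, so r/365 ≈ 0.0000401847.
r ≈ 365·0.0000401847 = 1.46674%.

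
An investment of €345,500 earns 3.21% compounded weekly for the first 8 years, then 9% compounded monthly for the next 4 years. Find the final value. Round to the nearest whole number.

After 8 years at 3.21%: 345,500 × 1.29268412056 ≈ 446,622.3637.
Then 4 years at 9%: 446,622.3637 × 1.43140533331 ≈ 639,297.6333.

€639,298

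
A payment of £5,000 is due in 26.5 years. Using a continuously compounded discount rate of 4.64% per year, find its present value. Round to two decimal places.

P = A·e^(−rt) = 5,000·e^(−1.2296).
e^(−1.2296) ≈ 0.2924095181, so P ≈ 1,462.0476.

£1,462.05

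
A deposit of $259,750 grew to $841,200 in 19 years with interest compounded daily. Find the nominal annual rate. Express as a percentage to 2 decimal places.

The 6935-period growth factor is 841,200/259,750 = 3.2385.
r/365 = 3.2385^(1/6935) − 1 ≈ 0.000169461, so r ≈ 365·0.000169461 = 6.18531%.

6.19%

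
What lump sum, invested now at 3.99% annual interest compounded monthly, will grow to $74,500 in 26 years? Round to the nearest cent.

$26,446.40

Periodic rate = 3.99%/12 = 0.003325; 312 periods.
P = 74,500/(1 + 0.003325)^312 ≈ 74,500/2.817018725 ≈ 26,446.3986.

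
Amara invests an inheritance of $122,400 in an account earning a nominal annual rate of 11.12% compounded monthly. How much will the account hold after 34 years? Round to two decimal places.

$5,274,737.20

Periodic rate = 11.12%/12 = 0.00926667; periods = 12·34 = 408.
A = 122,400·(1 + 0.1112/12)^408 ≈ 122,400·43.09425817481 ≈ 5,274,737.2006.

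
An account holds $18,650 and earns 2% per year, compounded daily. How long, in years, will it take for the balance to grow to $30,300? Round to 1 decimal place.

24.3 years

We need (1 + 0.0000547945)^(365t) = 1.6247, so 365t = ln 1.6247 / ln 1.000055 ≈ 8856.9962.
t ≈ 8856.9962/365 = 24.2657 years.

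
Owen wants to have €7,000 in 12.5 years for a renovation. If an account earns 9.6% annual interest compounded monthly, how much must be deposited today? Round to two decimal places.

€2,118.45

Growth factor = (1 + 0.008)^150 ≈ 3.304302633.
P = 7,000/3.304302633 ≈ 2,118.4500.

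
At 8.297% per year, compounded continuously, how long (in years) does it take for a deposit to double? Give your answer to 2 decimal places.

8.35 years

e^(0.08297t) = 2, so 0.08297t = ln 2 ≈ 0.69315.
t ≈ 0.69315/0.08297 ≈ 8.3542.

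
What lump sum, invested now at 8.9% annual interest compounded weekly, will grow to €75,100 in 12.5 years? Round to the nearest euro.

€24,712

Growth factor = (1 + 0.089/52)^650 ≈ 3.0390623843.
P = 75,100/3.0390623843 ≈ 24,711.5691.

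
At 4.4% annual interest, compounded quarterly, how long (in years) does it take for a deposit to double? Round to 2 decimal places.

(1 + 0.011)^(4t) = 2.
4t = ln 2 / ln(1 + 0.011) ≈ 0.69315/0.0109399 ≈ 63.3593.
t ≈ 15.8398.

15.84 years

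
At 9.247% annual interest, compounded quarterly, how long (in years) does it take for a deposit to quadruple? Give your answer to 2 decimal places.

(1 + 0.0231175)^(4t) = 4.
4t = ln 4 / ln(1 + 0.0231175) ≈ 1.3863/0.0228543 ≈ 60.6578.
t ≈ 15.1645.

15.16 years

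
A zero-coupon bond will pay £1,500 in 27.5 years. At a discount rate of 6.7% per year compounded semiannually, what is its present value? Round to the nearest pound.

Periodic rate = 6.7%/2 = 0.0335; 55 periods.
P = 1,500/(1 + 0.0335)^55 ≈ 1,500/6.124581991 ≈ 244.9147.

£245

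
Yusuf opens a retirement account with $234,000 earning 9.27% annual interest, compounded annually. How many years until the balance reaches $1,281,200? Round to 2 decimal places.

19.18 years

We need (1 + 0.0927)^t = 5.4752, so t = ln 5.4752 / ln 1.0927 ≈ 19.1788.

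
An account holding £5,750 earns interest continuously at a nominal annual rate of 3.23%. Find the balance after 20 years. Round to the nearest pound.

£10,970

A = P·e^(rt) = 5,750·e^(0.0323·20) = 5,750·e^0.646.
e^0.646 ≈ 1.9078939696, so A ≈ 10,970.3903.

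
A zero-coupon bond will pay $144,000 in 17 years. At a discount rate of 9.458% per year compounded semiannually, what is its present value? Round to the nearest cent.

$29,928.57

Growth factor = (1 + 0.04729)^34 ≈ 4.81145610685.
P = 144,000/4.81145610685 ≈ 29,928.5698.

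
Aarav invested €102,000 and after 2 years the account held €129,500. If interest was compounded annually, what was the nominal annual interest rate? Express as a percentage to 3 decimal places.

12.677%

(1 + r)^2 = 129,500/102,000 = 1.26961.
1 + r = 1.26961^(1/2) ≈ 1.126769, so r ≈ 0.126769.
r ≈ 12.67688%.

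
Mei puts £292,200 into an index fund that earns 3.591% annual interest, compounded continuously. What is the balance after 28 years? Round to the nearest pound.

A = P·e^(rt) = 292,200·e^(0.03591·28) = 292,200·e^1.00548.
e^1.00548 ≈ 2.73321890308, so A ≈ 798,646.5635.

£798,647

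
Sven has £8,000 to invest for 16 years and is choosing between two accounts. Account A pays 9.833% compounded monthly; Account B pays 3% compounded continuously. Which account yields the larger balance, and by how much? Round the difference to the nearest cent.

A: (1 + 0.09833/12)^192 ≈ 4.7916227753, so 8,000 × 4.7916227753 ≈ 38,332.9822.
B: e^(0.03·16) = e^0.48 ≈ 1.6160744022, so 8,000 × 1.6160744022 ≈ 12,928.5952.
Difference ≈ 25,404.3870 in favor of A.

Account A, by £25,404.39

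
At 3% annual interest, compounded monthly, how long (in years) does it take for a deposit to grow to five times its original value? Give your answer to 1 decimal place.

53.7 years

(1 + 0.0025)^(12t) = 5.
12t = ln 5 / ln(1 + 0.0025) ≈ 1.6094/0.00249688 ≈ 644.5795.
t ≈ 53.7150.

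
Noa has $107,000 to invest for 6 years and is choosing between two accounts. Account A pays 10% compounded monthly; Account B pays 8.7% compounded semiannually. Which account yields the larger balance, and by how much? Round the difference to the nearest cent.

A: (1 + 0.1/12)^72 ≈ 1.81759428023, so 107,000 × 1.81759428023 ≈ 194,482.5880.
B: (1 + 0.0435)^12 ≈ 1.66689959403, so 107,000 × 1.66689959403 ≈ 178,358.2566.
Difference ≈ 16,124.3314 in favor of A.

Account A, by $16,124.33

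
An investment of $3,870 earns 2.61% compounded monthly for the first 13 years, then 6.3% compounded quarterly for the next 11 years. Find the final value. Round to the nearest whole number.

Phase 1: 3,870·(1 + 0.002175)^156 ≈ 5,431.3409.
Phase 2: 5,431.3409·(1 + 0.01575)^44 ≈ 10,802.5834.

$10,803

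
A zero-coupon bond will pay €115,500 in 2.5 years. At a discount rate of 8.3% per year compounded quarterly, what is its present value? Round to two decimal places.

Periodic rate = 8.3%/4 = 0.02075; 10 periods.
P = 115,500/(1 + 0.02075)^10 ≈ 115,500/1.22798733011 ≈ 94,056.3450.

€94,056.35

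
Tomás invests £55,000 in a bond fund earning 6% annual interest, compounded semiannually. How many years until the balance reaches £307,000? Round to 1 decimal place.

(1 + 0.03)^(2t) = 307,000/55,000 = 5.5818.
2t·ln(1 + 0.03) = ln(5.5818); 2t = 1.7195/0.0295588 ≈ 58.1727.
t ≈ 29.0863 years.

29.1 years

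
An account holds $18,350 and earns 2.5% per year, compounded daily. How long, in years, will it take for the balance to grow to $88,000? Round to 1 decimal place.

(1 + 0.0000684932)^(365t) = 88,000/18,350 = 4.7956.
365t·ln(1 + 0.0000684932) = ln(4.7956); 365t = 1.5677/6.84908e-05 ≈ 22889.3095.
t ≈ 62.7104 years.

62.7 years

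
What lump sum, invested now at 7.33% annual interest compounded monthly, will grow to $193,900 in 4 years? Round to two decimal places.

Periodic rate = 7.33%/12 = 0.00610833; 48 periods.
P = 193,900/(1 + 0.0733/12)^48 ≈ 193,900/1.33951572355 ≈ 144,753.8066.

$144,753.81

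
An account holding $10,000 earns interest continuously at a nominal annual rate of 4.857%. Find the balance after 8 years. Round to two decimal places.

$14,748.55

A = P·e^(rt) = 10,000·e^(0.04857·8) = 10,000·e^0.38856.
e^0.38856 ≈ 1.4748554721, so A ≈ 14,748.5547.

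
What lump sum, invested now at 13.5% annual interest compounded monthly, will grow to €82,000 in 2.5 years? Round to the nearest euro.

€58,622

Growth factor = (1 + 0.01125)^30 ≈ 1.3988013366.
P = 82,000/1.3988013366 ≈ 58,621.6197.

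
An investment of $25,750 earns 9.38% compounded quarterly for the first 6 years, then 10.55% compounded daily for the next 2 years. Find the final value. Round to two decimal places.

$55,462.48

After 6 years at 9.38%: 25,750 × 1.7442114297 ≈ 44,913.4443.
Then 2 years at 10.55%: 44,913.4443 × 1.2348747057 ≈ 55,462.4763.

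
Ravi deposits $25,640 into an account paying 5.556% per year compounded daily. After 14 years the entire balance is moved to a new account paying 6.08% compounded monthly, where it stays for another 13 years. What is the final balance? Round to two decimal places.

Phase 1: 25,640·(1 + 0.05556/365)^5110 ≈ 55,808.9604.
Phase 2: 55,808.9604·(1 + 0.0608/12)^156 ≈ 122,773.2095.

$122,773.21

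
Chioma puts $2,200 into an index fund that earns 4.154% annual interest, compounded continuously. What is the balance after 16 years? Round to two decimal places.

A = P·e^(rt) = 2,200·e^(0.04154·16) = 2,200·e^0.66464.
e^0.66464 ≈ 1.943790631, so A ≈ 4,276.3394.

$4,276.34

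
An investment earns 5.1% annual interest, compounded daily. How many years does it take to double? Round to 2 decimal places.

(1 + 0.000139726)^(365t) = 2.
365t = ln 2 / ln(1 + 0.000139726) ≈ 0.69315/0.000139716 ≈ 4961.1058.
t ≈ 13.5921.

13.59 years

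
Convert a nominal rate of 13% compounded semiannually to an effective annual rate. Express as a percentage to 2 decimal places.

One year is 2 periods at 0.065 each: (1 + 0.065)^2 ≈ 1.134225.
EAR = 1.134225 − 1 ≈ 13.42250%.

13.42%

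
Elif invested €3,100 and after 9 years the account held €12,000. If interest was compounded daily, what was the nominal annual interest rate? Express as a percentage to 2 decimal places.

15.04%

The 3285-period growth factor is 12,000/3,100 = 3.87097.
r/365 = 3.87097^(1/3285) − 1 ≈ 0.000412111, so r ≈ 365·0.000412111 = 15.04204%.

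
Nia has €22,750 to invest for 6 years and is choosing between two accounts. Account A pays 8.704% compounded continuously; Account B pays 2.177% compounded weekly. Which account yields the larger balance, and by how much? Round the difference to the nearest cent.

Account A growth factor: e^(0.08704·6) = e^0.52224 ≈ 1.6857996147; balance ≈ 38,351.9412.
Account B growth factor: (1 + 0.02177/52)^312 ≈ 1.1395035275; balance ≈ 25,923.7053.
Account A is larger by 12,428.2360.

Account A, by €12,428.24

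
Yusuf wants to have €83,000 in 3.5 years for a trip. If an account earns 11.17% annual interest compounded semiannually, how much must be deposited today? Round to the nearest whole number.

Periodic rate = 11.17%/2 = 0.05585; 7 periods.
P = 83,000/(1 + 0.05585)^7 ≈ 83,000/1.4629031323 ≈ 56,736.4976.

€56,736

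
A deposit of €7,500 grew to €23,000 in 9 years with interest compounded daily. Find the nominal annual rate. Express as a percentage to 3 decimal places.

12.453%

(1 + r/365)^3285 = 23,000/7,500 = 3.06667.
1 + r/365 = 3.06667^(1/3285) ≈ 1.000341, so r/365 ≈ 0.000341182.
r ≈ 365·0.000341182 = 12.45314%.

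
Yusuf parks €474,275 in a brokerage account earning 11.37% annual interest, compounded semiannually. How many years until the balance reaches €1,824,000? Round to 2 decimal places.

12.18 years

We need (1 + 0.05685)^(2t) = 3.8459, so 2t = ln 3.8459 / ln 1.05685 ≈ 24.3612.
t ≈ 24.3612/2 = 12.1806 years.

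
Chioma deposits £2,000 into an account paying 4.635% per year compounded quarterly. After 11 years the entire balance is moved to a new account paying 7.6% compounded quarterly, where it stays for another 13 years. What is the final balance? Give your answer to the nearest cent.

£8,835.67

Phase 1: 2,000·(1 + 0.0115875)^44 ≈ 3,320.3356.
Phase 2: 3,320.3356·(1 + 0.019)^52 ≈ 8,835.6713.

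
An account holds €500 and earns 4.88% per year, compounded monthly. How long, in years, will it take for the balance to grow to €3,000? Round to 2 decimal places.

(1 + 0.00406667)^(12t) = 3,000/500 = 6.
12t·ln(1 + 0.00406667) = ln(6); 12t = 1.7918/0.00405842 ≈ 441.4919.
t ≈ 36.7910 years.

36.79 years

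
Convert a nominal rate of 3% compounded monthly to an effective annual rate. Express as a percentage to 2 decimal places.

One year is 12 periods at 0.0025 each: (1 + 0.0025)^12 ≈ 1.030416.
EAR = 1.030416 − 1 ≈ 3.04160%.

3.04%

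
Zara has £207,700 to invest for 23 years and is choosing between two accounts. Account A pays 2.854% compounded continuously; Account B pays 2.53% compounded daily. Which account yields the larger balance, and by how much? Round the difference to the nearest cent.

Account A, by £28,762.11

Account A growth factor: e^(0.02854·23) = e^0.65642 ≈ 1.9278781616; balance ≈ 400,420.2942.
Account B growth factor: (1 + 0.0253/365)^8395 ≈ 1.78939904371; balance ≈ 371,658.1814.
Account A is larger by 28,762.1128.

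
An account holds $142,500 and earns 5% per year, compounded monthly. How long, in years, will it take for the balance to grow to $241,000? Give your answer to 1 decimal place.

10.5 years

We need (1 + 0.00416667)^(12t) = 1.6912, so 12t = ln 1.6912 / ln 1.004167 ≈ 126.3717.
t ≈ 126.3717/12 = 10.5310 years.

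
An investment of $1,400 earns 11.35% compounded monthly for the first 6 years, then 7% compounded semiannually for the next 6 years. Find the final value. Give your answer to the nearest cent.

Phase 1: 1,400·(1 + 0.1135/12)^72 ≈ 2,757.3549.
Phase 2: 2,757.3549·(1 + 0.035)^12 ≈ 4,166.5525.

$4,166.55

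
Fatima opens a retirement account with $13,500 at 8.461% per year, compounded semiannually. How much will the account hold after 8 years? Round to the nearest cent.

Periodic rate = 8.461%/2 = 0.042305; periods = 2·8 = 16.
A = 13,500·(1 + 0.042305)^16 ≈ 13,500·1.9405155969 ≈ 26,196.9606.

$26,196.96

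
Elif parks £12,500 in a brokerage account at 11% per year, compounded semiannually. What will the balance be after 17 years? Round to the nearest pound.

£77,178

Growth factor = (1 + 0.055)^34 ≈ 6.1742417136.
A ≈ 12,500 × 6.1742417136 ≈ 77,178.0214.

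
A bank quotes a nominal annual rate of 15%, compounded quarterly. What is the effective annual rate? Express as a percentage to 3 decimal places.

One year is 4 periods at 0.0375 each: (1 + 0.0375)^4 ≈ 1.15865.
EAR = 1.15865 − 1 ≈ 15.86504%.

15.865%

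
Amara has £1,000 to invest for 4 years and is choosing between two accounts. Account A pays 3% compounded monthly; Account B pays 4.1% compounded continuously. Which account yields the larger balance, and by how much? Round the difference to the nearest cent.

A: (1 + 0.0025)^48 ≈ 1.127328021, so 1,000 × 1.127328021 ≈ 1,127.3280.
B: e^(0.041·4) = e^0.164 ≈ 1.178214315, so 1,000 × 1.178214315 ≈ 1,178.2143.
Difference ≈ 50.8863 in favor of B.

Account B, by £50.89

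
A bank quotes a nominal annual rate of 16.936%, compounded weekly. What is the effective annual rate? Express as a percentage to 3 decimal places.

One year is 52 periods at 0.00325692 each: (1 + 0.00325692)^52 ≈ 1.184221.
EAR = 1.184221 − 1 ≈ 18.42206%.

18.422%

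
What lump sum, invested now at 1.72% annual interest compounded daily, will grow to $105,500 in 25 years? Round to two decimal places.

Growth factor = (1 + 0.0172/365)^9125 ≈ 1.53724194938.
P = 105,500/1.53724194938 ≈ 68,629.4048.

$68,629.40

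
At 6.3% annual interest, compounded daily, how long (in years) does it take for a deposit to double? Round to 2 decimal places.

11.00 years

(1 + 0.000172603)^(365t) = 2.
365t = ln 2 / ln(1 + 0.000172603) ≈ 0.69315/0.000172588 ≈ 4016.1993.
t ≈ 11.0033.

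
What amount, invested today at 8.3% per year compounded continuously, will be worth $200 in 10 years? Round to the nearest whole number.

P = A·e^(−rt) = 200·e^(−0.83).
e^(−0.83) ≈ 0.436049286, so P ≈ 87.2099.

$87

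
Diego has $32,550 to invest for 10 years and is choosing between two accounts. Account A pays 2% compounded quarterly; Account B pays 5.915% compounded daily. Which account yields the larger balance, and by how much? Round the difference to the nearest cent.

Account A growth factor: (1 + 0.005)^40 ≈ 1.2207942365; balance ≈ 39,736.8524.
Account B growth factor: (1 + 0.05915/365)^3650 ≈ 1.8066098491; balance ≈ 58,805.1506.
Account B is larger by 19,068.2982.

Account B, by $19,068.30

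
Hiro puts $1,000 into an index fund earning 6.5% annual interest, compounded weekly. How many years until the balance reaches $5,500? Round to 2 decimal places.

We need (1 + 0.00125)^(52t) = 5.5, so 52t = ln 5.5 / ln 1.00125 ≈ 1364.6507.
t ≈ 1364.6507/52 = 26.2433 years.

26.24 years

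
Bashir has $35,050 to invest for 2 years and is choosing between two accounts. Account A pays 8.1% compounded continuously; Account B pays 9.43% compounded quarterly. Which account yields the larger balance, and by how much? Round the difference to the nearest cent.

A: e^(0.081·2) = e^0.162 ≈ 1.1758602413, so 35,050 × 1.1758602413 ≈ 41,213.9015.
B: (1 + 0.023575)^8 ≈ 1.2049176342, so 35,050 × 1.2049176342 ≈ 42,232.3631.
Difference ≈ 1,018.4616 in favor of B.

Account B, by $1,018.46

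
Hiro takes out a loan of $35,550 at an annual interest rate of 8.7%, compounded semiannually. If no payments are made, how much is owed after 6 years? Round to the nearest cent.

$59,258.28

Periodic rate = 8.7%/2 = 0.0435; periods = 2·6 = 12.
A = 35,550·(1 + 0.0435)^12 ≈ 35,550·1.666899594 ≈ 59,258.2806.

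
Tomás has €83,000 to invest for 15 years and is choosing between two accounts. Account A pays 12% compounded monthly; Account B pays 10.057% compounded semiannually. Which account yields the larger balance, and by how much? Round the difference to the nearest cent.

Account A, by €135,997.81

A: (1 + 0.01)^180 ≈ 5.99580197536, so 83,000 × 5.99580197536 ≈ 497,651.5640.
B: (1 + 0.050285)^30 ≈ 4.35727419546, so 83,000 × 4.35727419546 ≈ 361,653.7582.
Difference ≈ 135,997.8057 in favor of A.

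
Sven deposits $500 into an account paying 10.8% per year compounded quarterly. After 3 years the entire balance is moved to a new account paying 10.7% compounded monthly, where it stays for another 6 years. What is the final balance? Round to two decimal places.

After 3 years at 10.8%: 500 × 1.376719054 ≈ 688.3595.
Then 6 years at 10.7%: 688.3595 × 1.894878369 ≈ 1,304.3576.

$1,304.36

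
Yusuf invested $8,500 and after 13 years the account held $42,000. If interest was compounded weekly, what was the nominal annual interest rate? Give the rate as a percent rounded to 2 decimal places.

The 676-period growth factor is 42,000/8,500 = 4.94118.
r/52 = 4.94118^(1/676) − 1 ≈ 0.00236611, so r ≈ 52·0.00236611 = 12.30379%.

12.30%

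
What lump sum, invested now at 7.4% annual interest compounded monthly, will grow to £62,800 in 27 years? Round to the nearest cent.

£8,568.48

Periodic rate = 7.4%/12 = 0.00616667; 324 periods.
P = 62,800/(1 + 0.074/12)^324 ≈ 62,800/7.3291878373 ≈ 8,568.4801.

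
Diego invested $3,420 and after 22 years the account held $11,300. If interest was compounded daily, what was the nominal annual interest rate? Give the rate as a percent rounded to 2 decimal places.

5.43%

The 8030-period growth factor is 11,300/3,420 = 3.30409.
r/365 = 3.30409^(1/8030) − 1 ≈ 0.000148848, so r ≈ 365·0.000148848 = 5.43296%.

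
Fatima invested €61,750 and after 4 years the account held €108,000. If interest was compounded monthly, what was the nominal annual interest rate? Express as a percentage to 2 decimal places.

(1 + r/12)^48 = 108,000/61,750 = 1.74899.
1 + r/12 = 1.74899^(1/48) ≈ 1.011715, so r/12 ≈ 0.0117147.
r ≈ 12·0.0117147 = 14.05763%.

14.06%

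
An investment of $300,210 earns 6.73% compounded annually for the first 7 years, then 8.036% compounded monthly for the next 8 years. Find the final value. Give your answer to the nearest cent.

$898,874.91

Phase 1: 300,210·(1 + 0.0673)^7 ≈ 473,620.7492.
Phase 2: 473,620.7492·(1 + 0.08036/12)^96 ≈ 898,874.9087.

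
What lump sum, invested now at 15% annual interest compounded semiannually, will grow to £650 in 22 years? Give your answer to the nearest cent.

£26.97

Periodic rate = 15%/2 = 0.075; 44 periods.
P = 650/(1 + 0.075)^44 ≈ 650/24.0975243 ≈ 26.9737.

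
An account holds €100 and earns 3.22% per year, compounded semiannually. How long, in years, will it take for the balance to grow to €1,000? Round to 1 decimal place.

We need (1 + 0.0161)^(2t) = 10, so 2t = ln 10 / ln 1.0161 ≈ 144.1659.
t ≈ 144.1659/2 = 72.0830 years.

72.1 years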